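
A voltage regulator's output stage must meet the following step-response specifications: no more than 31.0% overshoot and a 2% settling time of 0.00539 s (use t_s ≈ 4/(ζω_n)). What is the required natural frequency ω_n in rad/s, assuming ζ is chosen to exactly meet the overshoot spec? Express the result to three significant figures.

ω_n ≈ 2120 rad/s

From %OS = 100·exp(−πζ/√(1−ζ²)), invert to get ζ = −ln(OS)/√(π² + ln²(OS)) with OS = 0.310.
−ln 0.310 = 1.171, so ζ = 1.171/√(π² + 1.372) = 0.349.
From t_s ≈ 4/(ζω_n): ω_n = 4/(ζ·t_s) = 4/(0.349·0.00539) = 2120 rad/s.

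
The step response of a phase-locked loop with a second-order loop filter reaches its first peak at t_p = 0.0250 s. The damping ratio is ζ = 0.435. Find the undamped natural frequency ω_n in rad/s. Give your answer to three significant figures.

Peak time t_p = π/ω_d, so ω_d = π/t_p = π/0.0250 = 126 rad/s.
ω_n = ω_d/√(1−ζ²) = 126/√0.811 = 140 rad/s.

ω_n ≈ 140 rad/s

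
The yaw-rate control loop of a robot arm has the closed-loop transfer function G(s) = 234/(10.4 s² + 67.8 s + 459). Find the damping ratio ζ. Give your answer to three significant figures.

ζ ≈ 0.491

Dividing through by 10.4: denominator becomes s² + 6.519 s + 44.13.
So ω_n = √44.13 = 6.64 rad/s and ζ = 6.519/(2·6.64) = 0.491.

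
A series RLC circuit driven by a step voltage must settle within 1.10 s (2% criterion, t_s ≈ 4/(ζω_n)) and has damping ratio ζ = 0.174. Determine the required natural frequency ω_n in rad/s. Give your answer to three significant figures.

ω_n ≈ 20.9 rad/s

Rearranging t_s ≈ 4/(ζω_n) gives ω_n = 4/(ζ·t_s) = 4/(0.174 × 1.10) = 20.9 rad/s.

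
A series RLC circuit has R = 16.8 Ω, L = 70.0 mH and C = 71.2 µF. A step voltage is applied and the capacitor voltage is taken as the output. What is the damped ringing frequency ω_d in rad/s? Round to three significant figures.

ω_d ≈ 432 rad/s

For a series RLC circuit (capacitor voltage as output), ω_n = 1/√(LC) = 1/√(70.0 mH · 71.2 µF) = 448 rad/s.
ζ = (R/2)·√(C/L) = (16.8/2)·√(71.2 µF/70.0 mH) = 0.268.
ω_d = ω_n√(1−ζ²) = 432 rad/s.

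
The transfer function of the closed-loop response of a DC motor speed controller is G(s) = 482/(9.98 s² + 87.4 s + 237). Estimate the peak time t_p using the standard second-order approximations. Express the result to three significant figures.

Dividing through by 9.98: denominator becomes s² + 8.758 s + 23.75.
So ω_n = √23.75 = 4.87 rad/s and ζ = 8.758/(2·4.87) = 0.899.
ω_d = ω_n√(1−ζ²) = 2.14 rad/s. t_p = π/ω_d = 1.47 s.

t_p ≈ 1.47 s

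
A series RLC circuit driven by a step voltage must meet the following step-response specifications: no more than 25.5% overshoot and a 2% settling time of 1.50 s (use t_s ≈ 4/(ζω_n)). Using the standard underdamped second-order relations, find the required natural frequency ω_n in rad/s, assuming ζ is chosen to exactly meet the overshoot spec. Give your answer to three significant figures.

From %OS = 100·exp(−πζ/√(1−ζ²)), invert to get ζ = −ln(OS)/√(π² + ln²(OS)) with OS = 0.255.
−ln 0.255 = 1.366, so ζ = 1.366/√(π² + 1.867) = 0.399.
Then ω_n = 4/(ζ t_s) = 4/(0.399 × 1.50) = 6.69 rad/s.

ω_n ≈ 6.69 rad/s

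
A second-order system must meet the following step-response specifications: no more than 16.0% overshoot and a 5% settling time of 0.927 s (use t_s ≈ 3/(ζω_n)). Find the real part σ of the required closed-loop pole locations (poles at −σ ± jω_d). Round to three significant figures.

The settling-time spec alone fixes σ = ζω_n = 3/t_s = 3/0.927 = 3.24.
(Overshoot then fixes ζ = 0.504 and hence ω_d = σ·√(1−ζ²)/ζ = 5.55 rad/s.)

σ ≈ 3.24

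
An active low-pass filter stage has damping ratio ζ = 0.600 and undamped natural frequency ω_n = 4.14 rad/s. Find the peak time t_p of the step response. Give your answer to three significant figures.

The damped frequency is ω_d = ω_n√(1−ζ²) = 4.14·√(1−0.360) = 3.31 rad/s.
Peak time t_p = π/ω_d = π/3.31 = 0.949 s.

t_p ≈ 0.949 s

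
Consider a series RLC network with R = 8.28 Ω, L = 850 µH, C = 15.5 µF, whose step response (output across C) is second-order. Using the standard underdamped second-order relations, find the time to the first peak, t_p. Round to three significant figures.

t_p ≈ 0.000435 s

For a series RLC circuit (capacitor voltage as output), ω_n = 1/√(LC) = 1/√(850 µH · 15.5 µF) = 8710 rad/s.
ζ = (R/2)·√(C/L) = (8.28/2)·√(15.5 µF/850 µH) = 0.559.
ω_d = ω_n√(1−ζ²) = 7220 rad/s. t_p = π/ω_d = 0.000435 s.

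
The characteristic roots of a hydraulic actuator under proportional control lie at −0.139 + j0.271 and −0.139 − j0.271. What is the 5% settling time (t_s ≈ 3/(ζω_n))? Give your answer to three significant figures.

t_s ≈ 21.6 s

For poles at −σ ± jω_d, ζω_n = σ = 0.139, so t_s ≈ 3/σ = 21.6 s.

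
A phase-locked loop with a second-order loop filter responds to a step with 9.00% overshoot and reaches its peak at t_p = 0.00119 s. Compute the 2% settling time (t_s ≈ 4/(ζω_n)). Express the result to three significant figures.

The overshoot fixes ζ = −ln(OS)/√(π²+ln²(OS)) = 0.608.
From t_p = π/ω_d, ω_d = π/0.00119 = 2640 rad/s, so ω_n = ω_d/√(1−ζ²) = 3330 rad/s.
t_s ≈ 4/(ζω_n) = 4/(0.608·3330) = 0.00198 s.

t_s ≈ 0.00198 s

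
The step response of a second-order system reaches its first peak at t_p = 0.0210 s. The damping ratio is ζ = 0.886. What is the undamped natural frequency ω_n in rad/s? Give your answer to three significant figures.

Peak time t_p = π/ω_d, so ω_d = π/t_p = π/0.0210 = 150 rad/s.
ω_n = ω_d/√(1−ζ²) = 150/√0.215 = 323 rad/s.

ω_n ≈ 323 rad/s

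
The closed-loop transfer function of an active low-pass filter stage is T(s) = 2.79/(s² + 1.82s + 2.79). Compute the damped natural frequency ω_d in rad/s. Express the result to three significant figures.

ω_n = √2.79 = 1.67 rad/s; ζ = 1.82/(2·1.67) = 0.545.
The damped frequency ω_d = ω_n√(1−ζ²) = 1.40 rad/s.

ω_d ≈ 1.40 rad/s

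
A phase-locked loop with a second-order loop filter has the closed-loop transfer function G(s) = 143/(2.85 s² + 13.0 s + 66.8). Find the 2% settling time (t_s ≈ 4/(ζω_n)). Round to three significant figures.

t_s ≈ 1.75 s

Dividing through by 2.85: denominator becomes s² + 4.561 s + 23.44.
So ω_n = √23.44 = 4.84 rad/s and ζ = 4.561/(2·4.84) = 0.471.
t_s ≈ 4/(ζω_n) = 1.75 s.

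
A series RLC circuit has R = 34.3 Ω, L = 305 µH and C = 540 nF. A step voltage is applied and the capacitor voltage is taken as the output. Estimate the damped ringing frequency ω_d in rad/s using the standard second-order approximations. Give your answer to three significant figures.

For a series RLC circuit (capacitor voltage as output), ω_n = 1/√(LC) = 1/√(305 µH · 540 nF) = 77900 rad/s.
ζ = (R/2)·√(C/L) = (34.3/2)·√(540 nF/305 µH) = 0.722.
The damped frequency ω_d = ω_n√(1−ζ²) = 53900 rad/s.

ω_d ≈ 53900 rad/s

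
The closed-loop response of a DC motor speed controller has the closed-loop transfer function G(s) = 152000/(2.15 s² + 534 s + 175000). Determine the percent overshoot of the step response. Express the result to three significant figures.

%OS ≈ 21.9%

Dividing through by 2.15: denominator becomes s² + 248.4 s + 81400.
So ω_n = √81400 = 285 rad/s and ζ = 248.4/(2·285) = 0.435.
%OS = 100 e^{−πζ/√(1−ζ²)} with ζ = 0.435 gives 21.9%.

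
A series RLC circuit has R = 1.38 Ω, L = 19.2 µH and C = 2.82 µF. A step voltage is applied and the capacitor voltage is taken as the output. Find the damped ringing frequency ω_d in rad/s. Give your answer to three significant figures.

ω_d ≈ 131000 rad/s

For a series RLC circuit (capacitor voltage as output), ω_n = 1/√(LC) = 1/√(19.2 µH · 2.82 µF) = 136000 rad/s.
ζ = (R/2)·√(C/L) = (1.38/2)·√(2.82 µF/19.2 µH) = 0.264.
The damped frequency ω_d = ω_n√(1−ζ²) = 131000 rad/s.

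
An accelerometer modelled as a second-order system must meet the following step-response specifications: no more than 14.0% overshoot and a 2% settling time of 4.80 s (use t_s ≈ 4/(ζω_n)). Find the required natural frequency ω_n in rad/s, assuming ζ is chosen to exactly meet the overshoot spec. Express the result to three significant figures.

Inverting the overshoot relation: ζ = |ln 0.140|/√(π² + ln²0.140) = 0.531.
From t_s ≈ 4/(ζω_n): ω_n = 4/(ζ·t_s) = 4/(0.531·4.80) = 1.57 rad/s.

ω_n ≈ 1.57 rad/s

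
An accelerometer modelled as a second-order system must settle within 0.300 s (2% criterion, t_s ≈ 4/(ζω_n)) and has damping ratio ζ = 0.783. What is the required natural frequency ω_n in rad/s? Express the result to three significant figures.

Rearranging t_s ≈ 4/(ζω_n) gives ω_n = 4/(ζ·t_s) = 4/(0.783 × 0.300) = 17.0 rad/s.

ω_n ≈ 17.0 rad/s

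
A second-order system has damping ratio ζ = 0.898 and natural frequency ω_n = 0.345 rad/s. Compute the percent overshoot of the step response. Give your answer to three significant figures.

For an underdamped second-order system, %OS = 100·exp(−πζ/√(1−ζ²)).
πζ/√(1−ζ²) = π·0.898/√(1−0.806) = 6.412, so %OS = 100·e^(−6.412) = 0.164%.

%OS ≈ 0.164%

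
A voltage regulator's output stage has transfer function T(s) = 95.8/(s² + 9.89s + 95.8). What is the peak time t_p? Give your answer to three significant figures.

Comparing the denominator to s² + 2ζω_n s + ω_n²: ω_n = √95.8 = 9.79 rad/s, and 2ζω_n = 9.89 so ζ = 9.89/(2·9.79) = 0.505.
ω_d = 9.79·√(1 − 0.505²) = 8.45 rad/s. Then t_p = π/ω_d = 0.372 s.

t_p ≈ 0.372 s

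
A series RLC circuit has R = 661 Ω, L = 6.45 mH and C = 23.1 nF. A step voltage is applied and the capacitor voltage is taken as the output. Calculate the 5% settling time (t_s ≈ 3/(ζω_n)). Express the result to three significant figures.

t_s ≈ 0.0000585 s

For a series RLC circuit (capacitor voltage as output), ω_n = 1/√(LC) = 1/√(6.45 mH · 23.1 nF) = 81900 rad/s.
ζ = (R/2)·√(C/L) = (661/2)·√(23.1 nF/6.45 mH) = 0.625.
t_s ≈ 3/(ζω_n) = 0.0000585 s.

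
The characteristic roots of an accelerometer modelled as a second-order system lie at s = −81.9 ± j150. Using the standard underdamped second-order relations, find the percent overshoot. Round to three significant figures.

The poles are at −σ ± jω_d with σ = 81.9 and ω_d = 150, so ω_n = √(σ²+ω_d²) = 171 rad/s and ζ = σ/ω_n = 0.479.
%OS = 100 e^{−πζ/√(1−ζ²)} with ζ = 0.479 gives 18.0%.

%OS ≈ 18.0%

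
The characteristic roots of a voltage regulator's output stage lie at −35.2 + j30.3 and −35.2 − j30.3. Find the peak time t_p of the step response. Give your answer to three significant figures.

t_p ≈ 0.104 s

t_p = π/ω_d with ω_d = 30.3 (the imaginary part), so t_p = 0.104 s.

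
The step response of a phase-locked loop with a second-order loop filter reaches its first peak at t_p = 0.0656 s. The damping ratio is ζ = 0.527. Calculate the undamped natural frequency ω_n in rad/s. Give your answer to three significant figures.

ω_n ≈ 56.4 rad/s

Peak time t_p = π/ω_d, so ω_d = π/t_p = π/0.0656 = 47.9 rad/s.
ω_n = ω_d/√(1−ζ²) = 47.9/√0.722 = 56.4 rad/s.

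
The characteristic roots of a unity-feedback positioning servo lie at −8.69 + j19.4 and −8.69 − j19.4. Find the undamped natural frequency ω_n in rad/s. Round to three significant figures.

The poles are at −σ ± jω_d with σ = 8.69 and ω_d = 19.4, so ω_n = √(σ²+ω_d²) = 21.3 rad/s and ζ = σ/ω_n = 0.409.

ω_n ≈ 21.3 rad/s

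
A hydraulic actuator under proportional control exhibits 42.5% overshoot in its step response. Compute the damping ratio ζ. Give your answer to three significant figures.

From %OS = 100·exp(−πζ/√(1−ζ²)), invert to get ζ = −ln(OS)/√(π² + ln²(OS)) with OS = 0.425.
−ln 0.425 = 0.8557, so ζ = 0.8557/√(π² + 0.7322) = 0.263.

ζ ≈ 0.263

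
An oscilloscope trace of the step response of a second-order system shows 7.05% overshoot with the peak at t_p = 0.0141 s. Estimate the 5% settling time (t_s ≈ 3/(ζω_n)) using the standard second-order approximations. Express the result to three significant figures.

t_s ≈ 0.0159 s

ζ from %OS: ζ = |ln 0.0705|/√(π²+ln²0.0705) = 0.645.
t_p = π/ω_d ⇒ ω_d = 223 rad/s; then ω_n = ω_d/√(1−ζ²) = 292 rad/s.
t_s ≈ 3/(ζω_n) = 3/(0.645·292) = 0.0159 s.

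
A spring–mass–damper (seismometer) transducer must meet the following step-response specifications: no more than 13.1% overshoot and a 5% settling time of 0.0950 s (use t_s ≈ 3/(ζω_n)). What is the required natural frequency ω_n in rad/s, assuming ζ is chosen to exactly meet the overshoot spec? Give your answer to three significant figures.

ω_n ≈ 58.1 rad/s

ζ = −ln(OS)/√(π² + (ln OS)²). With OS = 0.131, ln OS = −2.033 and ζ = 2.033/3.742 = 0.543.
Then ω_n = 3/(ζ t_s) = 3/(0.543 × 0.0950) = 58.1 rad/s.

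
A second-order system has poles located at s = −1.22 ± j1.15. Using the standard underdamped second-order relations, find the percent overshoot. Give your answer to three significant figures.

With σ = 1.22, ω_d = 1.15: ω_n = √(σ²+ω_d²) = 1.68 rad/s, ζ = σ/ω_n = 0.728.
Overshoot: exp(−π·0.728/√(1−0.728²)) = 0.0357, i.e. 3.57%.

%OS ≈ 3.57%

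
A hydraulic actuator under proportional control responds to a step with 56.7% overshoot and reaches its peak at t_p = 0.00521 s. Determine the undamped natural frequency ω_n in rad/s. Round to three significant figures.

The overshoot fixes ζ = −ln(OS)/√(π²+ln²(OS)) = 0.178.
t_p = π/ω_d ⇒ ω_d = 603 rad/s; then ω_n = ω_d/√(1−ζ²) = 613 rad/s.

ω_n ≈ 613 rad/s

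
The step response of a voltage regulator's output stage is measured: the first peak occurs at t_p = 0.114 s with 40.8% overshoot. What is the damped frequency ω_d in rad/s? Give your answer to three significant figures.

ω_d ≈ 27.6 rad/s

t_p = π/ω_d, so ω_d = π/0.114 = 27.6 rad/s.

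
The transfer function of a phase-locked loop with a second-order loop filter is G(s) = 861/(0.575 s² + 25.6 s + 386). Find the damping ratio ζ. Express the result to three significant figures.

ζ ≈ 0.859

Dividing through by 0.575: denominator becomes s² + 44.52 s + 671.3.
So ω_n = √671.3 = 25.9 rad/s and ζ = 44.52/(2·25.9) = 0.859.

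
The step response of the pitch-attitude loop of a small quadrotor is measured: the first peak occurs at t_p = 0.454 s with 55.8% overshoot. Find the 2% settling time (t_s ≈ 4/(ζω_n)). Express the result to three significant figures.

The overshoot fixes ζ = −ln(OS)/√(π²+ln²(OS)) = 0.183.
t_p = π/ω_d ⇒ ω_d = 6.92 rad/s; then ω_n = ω_d/√(1−ζ²) = 7.04 rad/s.
t_s ≈ 4/(ζω_n) = 4/(0.183·7.04) = 3.11 s.

t_s ≈ 3.11 s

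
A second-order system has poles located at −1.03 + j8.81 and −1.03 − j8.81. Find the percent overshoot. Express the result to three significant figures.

|pole| = ω_n = √(1.03² + 8.81²) = 8.87 rad/s; ζ = cos θ = σ/ω_n = 0.116.
Overshoot: exp(−π·0.116/√(1−0.116²)) = 0.693, i.e. 69.3%.

%OS ≈ 69.3%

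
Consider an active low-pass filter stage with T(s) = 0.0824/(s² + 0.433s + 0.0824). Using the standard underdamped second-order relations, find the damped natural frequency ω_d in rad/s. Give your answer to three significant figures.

ω_d ≈ 0.188 rad/s

Matching coefficients with s² + 2ζω_n s + ω_n² gives ω_n² = 0.0824 ⇒ ω_n = 0.287 rad/s, and ζ = 0.433/(2ω_n) = 0.754.
ω_d = 0.287·√(1 − 0.754²) = 0.188 rad/s.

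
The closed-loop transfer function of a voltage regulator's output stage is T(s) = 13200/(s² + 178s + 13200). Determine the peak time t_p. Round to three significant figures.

ω_n = √13200 = 115 rad/s; ζ = 178/(2·115) = 0.775.
ω_d = 115·√(1 − 0.775²) = 72.7 rad/s. Then t_p = π/ω_d = 0.0432 s.

t_p ≈ 0.0432 s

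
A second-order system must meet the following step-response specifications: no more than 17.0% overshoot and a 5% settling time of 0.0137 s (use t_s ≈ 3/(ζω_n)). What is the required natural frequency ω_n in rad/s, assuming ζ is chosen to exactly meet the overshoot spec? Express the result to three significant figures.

ω_n ≈ 446 rad/s

ζ = −ln(OS)/√(π² + (ln OS)²). With OS = 0.170, ln OS = −1.772 and ζ = 1.772/3.607 = 0.491.
Then ω_n = 3/(ζ t_s) = 3/(0.491 × 0.0137) = 446 rad/s.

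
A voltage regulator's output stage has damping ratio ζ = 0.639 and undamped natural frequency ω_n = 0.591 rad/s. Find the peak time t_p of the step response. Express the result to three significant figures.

t_p ≈ 6.91 s

The damped frequency is ω_d = ω_n√(1−ζ²) = 0.591·√(1−0.408) = 0.455 rad/s.
Peak time t_p = π/ω_d = π/0.455 = 6.91 s.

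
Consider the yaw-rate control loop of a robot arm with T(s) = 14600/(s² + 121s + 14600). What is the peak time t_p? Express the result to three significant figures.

t_p ≈ 0.0300 s

ω_n = √14600 = 121 rad/s; ζ = 121/(2·121) = 0.501.
The damped frequency ω_d = ω_n√(1−ζ²) = 105 rad/s. Then t_p = π/ω_d = 0.0300 s.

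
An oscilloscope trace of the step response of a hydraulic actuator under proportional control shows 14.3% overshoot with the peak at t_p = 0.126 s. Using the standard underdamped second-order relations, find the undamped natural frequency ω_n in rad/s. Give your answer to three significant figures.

The overshoot fixes ζ = −ln(OS)/√(π²+ln²(OS)) = 0.526.
From t_p = π/ω_d, ω_d = π/0.126 = 24.9 rad/s, so ω_n = ω_d/√(1−ζ²) = 29.3 rad/s.

ω_n ≈ 29.3 rad/s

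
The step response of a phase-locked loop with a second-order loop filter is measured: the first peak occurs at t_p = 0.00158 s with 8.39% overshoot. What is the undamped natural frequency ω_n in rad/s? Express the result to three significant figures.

ζ from %OS: ζ = |ln 0.0839|/√(π²+ln²0.0839) = 0.619.
From t_p = π/ω_d, ω_d = π/0.00158 = 1990 rad/s, so ω_n = ω_d/√(1−ζ²) = 2530 rad/s.

ω_n ≈ 2530 rad/s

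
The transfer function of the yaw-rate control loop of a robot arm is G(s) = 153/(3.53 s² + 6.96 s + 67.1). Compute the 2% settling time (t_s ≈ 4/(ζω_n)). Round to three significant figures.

t_s ≈ 4.06 s

Dividing through by 3.53: denominator becomes s² + 1.972 s + 19.01.
So ω_n = √19.01 = 4.36 rad/s and ζ = 1.972/(2·4.36) = 0.226.
t_s ≈ 4/(ζω_n) = 4.06 s.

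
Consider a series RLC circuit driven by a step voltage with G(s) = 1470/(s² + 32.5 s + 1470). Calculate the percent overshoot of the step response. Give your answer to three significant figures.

Comparing the denominator to s² + 2ζω_n s + ω_n²: ω_n = √1470 = 38.3 rad/s, and 2ζω_n = 32.5 so ζ = 32.5/(2·38.3) = 0.424.
Overshoot: exp(−π·0.424/√(1−0.424²)) = 0.230, i.e. 23.0%.

%OS ≈ 23.0%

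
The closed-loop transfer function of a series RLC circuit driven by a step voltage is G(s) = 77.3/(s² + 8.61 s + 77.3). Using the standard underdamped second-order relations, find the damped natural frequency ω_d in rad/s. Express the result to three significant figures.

ω_d ≈ 7.67 rad/s

ω_n = √77.3 = 8.79 rad/s; ζ = 8.61/(2·8.79) = 0.490.
ω_d = 8.79·√(1 − 0.490²) = 7.67 rad/s.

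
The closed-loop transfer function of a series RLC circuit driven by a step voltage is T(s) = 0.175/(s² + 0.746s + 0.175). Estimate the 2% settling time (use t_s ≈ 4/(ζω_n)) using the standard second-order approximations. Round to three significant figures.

t_s ≈ 10.7 s

ω_n = √0.175 = 0.418 rad/s; ζ = 0.746/(2·0.418) = 0.892.
t_s ≈ 4/(ζω_n) = 4/(0.892·0.418) = 10.7 s.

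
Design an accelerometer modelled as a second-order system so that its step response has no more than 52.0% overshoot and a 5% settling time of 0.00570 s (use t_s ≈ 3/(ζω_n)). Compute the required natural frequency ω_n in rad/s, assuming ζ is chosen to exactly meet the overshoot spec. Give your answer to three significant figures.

ω_n ≈ 2580 rad/s

Inverting the overshoot relation: ζ = |ln 0.520|/√(π² + ln²0.520) = 0.204.
From t_s ≈ 3/(ζω_n): ω_n = 3/(ζ·t_s) = 3/(0.204·0.00570) = 2580 rad/s.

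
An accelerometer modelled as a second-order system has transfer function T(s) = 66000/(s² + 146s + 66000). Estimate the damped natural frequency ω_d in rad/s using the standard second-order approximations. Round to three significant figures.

ω_d ≈ 246 rad/s

Comparing the denominator to s² + 2ζω_n s + ω_n²: ω_n = √66000 = 257 rad/s, and 2ζω_n = 146 so ζ = 146/(2·257) = 0.284.
The damped frequency ω_d = ω_n√(1−ζ²) = 246 rad/s.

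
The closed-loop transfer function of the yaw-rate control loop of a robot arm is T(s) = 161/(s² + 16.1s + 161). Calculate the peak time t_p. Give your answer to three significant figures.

Matching coefficients with s² + 2ζω_n s + ω_n² gives ω_n² = 161 ⇒ ω_n = 12.7 rad/s, and ζ = 16.1/(2ω_n) = 0.634.
ω_d = 12.7·√(1 − 0.634²) = 9.81 rad/s. Then t_p = π/ω_d = 0.320 s.

t_p ≈ 0.320 s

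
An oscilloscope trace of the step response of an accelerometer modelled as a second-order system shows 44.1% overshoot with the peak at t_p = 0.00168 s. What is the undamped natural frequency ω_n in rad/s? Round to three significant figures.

The overshoot fixes ζ = −ln(OS)/√(π²+ln²(OS)) = 0.252.
t_p = π/ω_d ⇒ ω_d = 1870 rad/s; then ω_n = ω_d/√(1−ζ²) = 1930 rad/s.

ω_n ≈ 1930 rad/s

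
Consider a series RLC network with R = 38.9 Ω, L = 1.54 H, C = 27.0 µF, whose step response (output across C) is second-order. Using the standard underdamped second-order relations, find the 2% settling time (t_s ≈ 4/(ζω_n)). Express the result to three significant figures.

For a series RLC circuit (capacitor voltage as output), ω_n = 1/√(LC) = 1/√(1.54 H · 27.0 µF) = 155 rad/s.
ζ = (R/2)·√(C/L) = (38.9/2)·√(27.0 µF/1.54 H) = 0.0814.
t_s ≈ 4/(ζω_n) = 0.317 s.

t_s ≈ 0.317 s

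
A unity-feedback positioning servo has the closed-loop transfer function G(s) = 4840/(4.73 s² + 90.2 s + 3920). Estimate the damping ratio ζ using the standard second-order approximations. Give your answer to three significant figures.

ζ ≈ 0.331

Dividing through by 4.73: denominator becomes s² + 19.07 s + 828.8.
So ω_n = √828.8 = 28.8 rad/s and ζ = 19.07/(2·28.8) = 0.331.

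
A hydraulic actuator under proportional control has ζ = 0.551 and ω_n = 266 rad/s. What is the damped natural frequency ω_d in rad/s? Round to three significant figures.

ω_d = ω_n√(1−ζ²) = 266·√0.696 = 222 rad/s.

ω_d ≈ 222 rad/s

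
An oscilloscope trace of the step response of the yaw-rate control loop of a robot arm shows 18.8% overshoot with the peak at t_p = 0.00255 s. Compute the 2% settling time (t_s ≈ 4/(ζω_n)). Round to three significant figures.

t_s ≈ 0.00610 s

From the overshoot, ζ = −ln(OS)/√(π²+ln²(OS)) = 0.470.
From t_p = π/ω_d, ω_d = π/0.00255 = 1230 rad/s, so ω_n = ω_d/√(1−ζ²) = 1400 rad/s.
t_s ≈ 4/(ζω_n) = 4/(0.470·1400) = 0.00610 s.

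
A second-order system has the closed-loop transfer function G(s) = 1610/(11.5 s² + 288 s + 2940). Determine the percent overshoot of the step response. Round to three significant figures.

%OS ≈ 1.91%

Dividing through by 11.5: denominator becomes s² + 25.04 s + 255.7.
So ω_n = √255.7 = 16.0 rad/s and ζ = 25.04/(2·16.0) = 0.783.
%OS = 100 e^{−πζ/√(1−ζ²)} with ζ = 0.783 gives 1.91%.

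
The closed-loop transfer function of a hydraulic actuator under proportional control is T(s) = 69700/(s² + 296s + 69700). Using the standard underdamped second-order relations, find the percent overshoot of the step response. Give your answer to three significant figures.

Comparing the denominator to s² + 2ζω_n s + ω_n²: ω_n = √69700 = 264 rad/s, and 2ζω_n = 296 so ζ = 296/(2·264) = 0.561.
%OS = 100·exp(−πζ/√(1−ζ²)) = 11.9%.

%OS ≈ 11.9%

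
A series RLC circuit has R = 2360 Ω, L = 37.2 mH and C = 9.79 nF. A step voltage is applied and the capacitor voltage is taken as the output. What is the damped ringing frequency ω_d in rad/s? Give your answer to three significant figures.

For a series RLC circuit (capacitor voltage as output), ω_n = 1/√(LC) = 1/√(37.2 mH · 9.79 nF) = 52400 rad/s.
ζ = (R/2)·√(C/L) = (2360/2)·√(9.79 nF/37.2 mH) = 0.605.
ω_d = 52400·√(1 − 0.605²) = 41700 rad/s.

ω_d ≈ 41700 rad/s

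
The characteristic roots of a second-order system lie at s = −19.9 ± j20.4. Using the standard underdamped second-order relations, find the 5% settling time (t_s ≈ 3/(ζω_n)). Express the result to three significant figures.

t_s ≈ 0.151 s

For poles at −σ ± jω_d, ζω_n = σ = 19.9, so t_s ≈ 3/σ = 0.151 s.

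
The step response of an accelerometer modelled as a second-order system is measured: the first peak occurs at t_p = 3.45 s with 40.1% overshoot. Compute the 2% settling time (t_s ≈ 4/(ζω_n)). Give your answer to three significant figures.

From the overshoot, ζ = −ln(OS)/√(π²+ln²(OS)) = 0.279.
t_p = π/ω_d ⇒ ω_d = 0.911 rad/s; then ω_n = ω_d/√(1−ζ²) = 0.948 rad/s.
t_s ≈ 4/(ζω_n) = 4/(0.279·0.948) = 15.1 s.

t_s ≈ 15.1 s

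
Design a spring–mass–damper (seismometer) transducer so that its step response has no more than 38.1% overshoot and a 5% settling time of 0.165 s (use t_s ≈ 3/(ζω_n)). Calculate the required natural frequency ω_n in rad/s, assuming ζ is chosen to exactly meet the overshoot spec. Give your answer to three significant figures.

ω_n ≈ 61.9 rad/s

Inverting the overshoot relation: ζ = |ln 0.381|/√(π² + ln²0.381) = 0.294.
From t_s ≈ 3/(ζω_n): ω_n = 3/(ζ·t_s) = 3/(0.294·0.165) = 61.9 rad/s.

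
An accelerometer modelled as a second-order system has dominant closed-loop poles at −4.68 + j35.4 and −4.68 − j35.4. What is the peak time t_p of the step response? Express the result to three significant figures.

t_p = π/ω_d with ω_d = 35.4 (the imaginary part), so t_p = 0.0887 s.

t_p ≈ 0.0887 s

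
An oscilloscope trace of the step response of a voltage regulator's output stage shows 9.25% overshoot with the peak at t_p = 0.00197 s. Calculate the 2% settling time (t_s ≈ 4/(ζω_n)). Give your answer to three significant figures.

t_s ≈ 0.00331 s

The overshoot fixes ζ = −ln(OS)/√(π²+ln²(OS)) = 0.604.
t_p = π/ω_d ⇒ ω_d = 1590 rad/s; then ω_n = ω_d/√(1−ζ²) = 2000 rad/s.
t_s ≈ 4/(ζω_n) = 4/(0.604·2000) = 0.00331 s.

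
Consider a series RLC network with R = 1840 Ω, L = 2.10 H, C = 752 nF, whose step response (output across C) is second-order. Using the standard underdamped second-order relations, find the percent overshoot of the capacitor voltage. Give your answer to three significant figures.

For a series RLC circuit (capacitor voltage as output), ω_n = 1/√(LC) = 1/√(2.10 H · 752 nF) = 796 rad/s.
ζ = (R/2)·√(C/L) = (1840/2)·√(752 nF/2.10 H) = 0.551.
%OS = 100 e^{−πζ/√(1−ζ²)} with ζ = 0.551 gives 12.6%.

%OS ≈ 12.6%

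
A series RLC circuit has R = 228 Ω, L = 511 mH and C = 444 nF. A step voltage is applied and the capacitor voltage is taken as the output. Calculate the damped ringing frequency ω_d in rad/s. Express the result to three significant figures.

For a series RLC circuit (capacitor voltage as output), ω_n = 1/√(LC) = 1/√(511 mH · 444 nF) = 2100 rad/s.
ζ = (R/2)·√(C/L) = (228/2)·√(444 nF/511 mH) = 0.106.
ω_d = ω_n√(1−ζ²) = 2090 rad/s.

ω_d ≈ 2090 rad/s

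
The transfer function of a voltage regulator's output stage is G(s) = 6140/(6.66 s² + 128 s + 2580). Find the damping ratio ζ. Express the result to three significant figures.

Dividing through by 6.66: denominator becomes s² + 19.22 s + 387.4.
So ω_n = √387.4 = 19.7 rad/s and ζ = 19.22/(2·19.7) = 0.488.

ζ ≈ 0.488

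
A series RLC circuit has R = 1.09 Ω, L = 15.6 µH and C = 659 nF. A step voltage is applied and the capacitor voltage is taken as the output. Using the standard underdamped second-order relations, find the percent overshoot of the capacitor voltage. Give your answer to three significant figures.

For a series RLC circuit (capacitor voltage as output), ω_n = 1/√(LC) = 1/√(15.6 µH · 659 nF) = 312000 rad/s.
ζ = (R/2)·√(C/L) = (1.09/2)·√(659 nF/15.6 µH) = 0.112.
%OS = 100·exp(−πζ/√(1−ζ²)) = 70.2%.

%OS ≈ 70.2%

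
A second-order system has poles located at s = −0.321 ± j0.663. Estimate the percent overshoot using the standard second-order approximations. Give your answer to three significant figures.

With σ = 0.321, ω_d = 0.663: ω_n = √(σ²+ω_d²) = 0.737 rad/s, ζ = σ/ω_n = 0.436.
%OS = 100 e^{−πζ/√(1−ζ²)} with ζ = 0.436 gives 21.8%.

%OS ≈ 21.8%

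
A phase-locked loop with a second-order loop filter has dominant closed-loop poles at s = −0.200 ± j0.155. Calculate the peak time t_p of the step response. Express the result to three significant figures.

t_p ≈ 20.3 s

t_p = π/ω_d with ω_d = 0.155 (the imaginary part), so t_p = 20.3 s.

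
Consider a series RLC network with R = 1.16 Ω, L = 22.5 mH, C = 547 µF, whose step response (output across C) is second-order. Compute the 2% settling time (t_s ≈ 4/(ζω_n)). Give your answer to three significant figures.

For a series RLC circuit (capacitor voltage as output), ω_n = 1/√(LC) = 1/√(22.5 mH · 547 µF) = 285 rad/s.
ζ = (R/2)·√(C/L) = (1.16/2)·√(547 µF/22.5 mH) = 0.0904.
t_s ≈ 4/(ζω_n) = 0.155 s.

t_s ≈ 0.155 s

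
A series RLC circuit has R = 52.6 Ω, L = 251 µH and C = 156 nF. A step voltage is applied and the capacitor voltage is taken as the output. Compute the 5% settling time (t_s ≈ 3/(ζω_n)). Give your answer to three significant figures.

t_s ≈ 0.0000286 s

For a series RLC circuit (capacitor voltage as output), ω_n = 1/√(LC) = 1/√(251 µH · 156 nF) = 160000 rad/s.
ζ = (R/2)·√(C/L) = (52.6/2)·√(156 nF/251 µH) = 0.656.
t_s ≈ 3/(ζω_n) = 0.0000286 s.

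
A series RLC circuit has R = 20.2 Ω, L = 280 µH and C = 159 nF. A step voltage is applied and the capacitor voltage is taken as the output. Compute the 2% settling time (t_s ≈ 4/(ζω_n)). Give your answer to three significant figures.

t_s ≈ 0.000111 s

For a series RLC circuit (capacitor voltage as output), ω_n = 1/√(LC) = 1/√(280 µH · 159 nF) = 150000 rad/s.
ζ = (R/2)·√(C/L) = (20.2/2)·√(159 nF/280 µH) = 0.241.
t_s ≈ 4/(ζω_n) = 0.000111 s.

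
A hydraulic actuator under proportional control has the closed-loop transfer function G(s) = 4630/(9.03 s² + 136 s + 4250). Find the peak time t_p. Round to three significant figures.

Dividing through by 9.03: denominator becomes s² + 15.06 s + 470.7.
So ω_n = √470.7 = 21.7 rad/s and ζ = 15.06/(2·21.7) = 0.347.
ω_d = 21.7·√(1 − 0.347²) = 20.3 rad/s. t_p = π/ω_d = 0.154 s.

t_p ≈ 0.154 s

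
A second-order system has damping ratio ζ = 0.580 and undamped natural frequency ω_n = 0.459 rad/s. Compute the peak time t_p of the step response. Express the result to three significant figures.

The damped frequency is ω_d = ω_n√(1−ζ²) = 0.459·√(1−0.336) = 0.374 rad/s.
Peak time t_p = π/ω_d = π/0.374 = 8.40 s.

t_p ≈ 8.40 s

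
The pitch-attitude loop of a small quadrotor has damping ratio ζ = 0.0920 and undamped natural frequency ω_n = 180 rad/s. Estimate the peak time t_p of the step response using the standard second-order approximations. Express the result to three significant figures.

t_p ≈ 0.0175 s

The damped frequency is ω_d = ω_n√(1−ζ²) = 180·√(1−0.00846) = 179 rad/s.
Peak time t_p = π/ω_d = π/179 = 0.0175 s.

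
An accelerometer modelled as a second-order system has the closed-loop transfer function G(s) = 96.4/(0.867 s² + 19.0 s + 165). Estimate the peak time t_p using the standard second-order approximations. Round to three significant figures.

t_p ≈ 0.375 s

Dividing through by 0.867: denominator becomes s² + 21.91 s + 190.3.
So ω_n = √190.3 = 13.8 rad/s and ζ = 21.91/(2·13.8) = 0.794.
ω_d = 13.8·√(1 − 0.794²) = 8.38 rad/s. t_p = π/ω_d = 0.375 s.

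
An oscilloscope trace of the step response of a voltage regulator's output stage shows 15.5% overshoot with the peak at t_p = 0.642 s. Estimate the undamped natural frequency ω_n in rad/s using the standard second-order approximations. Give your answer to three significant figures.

ζ from %OS: ζ = |ln 0.155|/√(π²+ln²0.155) = 0.510.
From t_p = π/ω_d, ω_d = π/0.642 = 4.89 rad/s, so ω_n = ω_d/√(1−ζ²) = 5.69 rad/s.

ω_n ≈ 5.69 rad/s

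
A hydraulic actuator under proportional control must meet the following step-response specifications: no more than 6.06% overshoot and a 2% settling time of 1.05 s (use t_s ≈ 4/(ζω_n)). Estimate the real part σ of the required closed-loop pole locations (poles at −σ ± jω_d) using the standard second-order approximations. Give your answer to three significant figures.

The settling-time spec alone fixes σ = ζω_n = 4/t_s = 4/1.05 = 3.81.
(Overshoot then fixes ζ = 0.666 and hence ω_d = σ·√(1−ζ²)/ζ = 4.27 rad/s.)

σ ≈ 3.81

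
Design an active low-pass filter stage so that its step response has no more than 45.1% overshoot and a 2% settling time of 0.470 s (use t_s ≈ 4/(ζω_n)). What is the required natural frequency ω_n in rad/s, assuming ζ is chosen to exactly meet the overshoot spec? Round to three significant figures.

ω_n ≈ 34.6 rad/s

From %OS = 100·exp(−πζ/√(1−ζ²)), invert to get ζ = −ln(OS)/√(π² + ln²(OS)) with OS = 0.451.
−ln 0.451 = 0.7963, so ζ = 0.7963/√(π² + 0.6341) = 0.246.
Then ω_n = 4/(ζ t_s) = 4/(0.246 × 0.470) = 34.6 rad/s.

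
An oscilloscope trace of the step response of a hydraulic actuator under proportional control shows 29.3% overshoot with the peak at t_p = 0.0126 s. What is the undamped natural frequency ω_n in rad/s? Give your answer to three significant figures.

ζ from %OS: ζ = |ln 0.293|/√(π²+ln²0.293) = 0.364.
t_p = π/ω_d ⇒ ω_d = 249 rad/s; then ω_n = ω_d/√(1−ζ²) = 268 rad/s.

ω_n ≈ 268 rad/s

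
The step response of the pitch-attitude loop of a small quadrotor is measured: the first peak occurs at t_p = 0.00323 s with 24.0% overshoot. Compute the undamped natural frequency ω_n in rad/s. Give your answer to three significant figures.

ζ from %OS: ζ = |ln 0.240|/√(π²+ln²0.240) = 0.414.
t_p = π/ω_d ⇒ ω_d = 973 rad/s; then ω_n = ω_d/√(1−ζ²) = 1070 rad/s.

ω_n ≈ 1070 rad/s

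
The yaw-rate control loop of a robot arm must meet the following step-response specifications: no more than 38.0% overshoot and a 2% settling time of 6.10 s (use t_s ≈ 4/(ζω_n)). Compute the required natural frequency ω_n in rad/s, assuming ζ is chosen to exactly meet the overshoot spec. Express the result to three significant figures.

From %OS = 100·exp(−πζ/√(1−ζ²)), invert to get ζ = −ln(OS)/√(π² + ln²(OS)) with OS = 0.380.
−ln 0.380 = 0.9676, so ζ = 0.9676/√(π² + 0.9362) = 0.294.
From t_s ≈ 4/(ζω_n): ω_n = 4/(ζ·t_s) = 4/(0.294·6.10) = 2.23 rad/s.

ω_n ≈ 2.23 rad/s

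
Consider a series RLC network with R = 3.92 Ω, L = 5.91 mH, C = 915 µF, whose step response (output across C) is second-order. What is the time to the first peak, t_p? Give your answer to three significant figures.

For a series RLC circuit (capacitor voltage as output), ω_n = 1/√(LC) = 1/√(5.91 mH · 915 µF) = 430 rad/s.
ζ = (R/2)·√(C/L) = (3.92/2)·√(915 µF/5.91 mH) = 0.771.
The damped frequency ω_d = ω_n√(1−ζ²) = 274 rad/s. t_p = π/ω_d = 0.0115 s.

t_p ≈ 0.0115 s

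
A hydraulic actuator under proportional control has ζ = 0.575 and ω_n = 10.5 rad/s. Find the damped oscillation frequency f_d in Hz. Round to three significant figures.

ω_d = ω_n√(1−ζ²) = 10.5·√0.669 = 8.59 rad/s.
f_d = ω_d/(2π) = 1.37 Hz.

f_d ≈ 1.37 Hz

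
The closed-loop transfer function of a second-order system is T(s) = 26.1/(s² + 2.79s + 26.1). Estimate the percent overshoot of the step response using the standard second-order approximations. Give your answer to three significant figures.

%OS ≈ 41.0%

Matching coefficients with s² + 2ζω_n s + ω_n² gives ω_n² = 26.1 ⇒ ω_n = 5.11 rad/s, and ζ = 2.79/(2ω_n) = 0.273.
Overshoot: exp(−π·0.273/√(1−0.273²)) = 0.410, i.e. 41.0%.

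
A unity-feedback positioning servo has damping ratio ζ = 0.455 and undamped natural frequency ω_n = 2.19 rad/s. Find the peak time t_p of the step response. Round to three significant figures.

The damped frequency is ω_d = ω_n√(1−ζ²) = 2.19·√(1−0.207) = 1.95 rad/s.
Peak time t_p = π/ω_d = π/1.95 = 1.61 s.

t_p ≈ 1.61 s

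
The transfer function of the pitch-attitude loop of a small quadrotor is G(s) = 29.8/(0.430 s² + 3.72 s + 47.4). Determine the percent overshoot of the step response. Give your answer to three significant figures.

Dividing through by 0.430: denominator becomes s² + 8.651 s + 110.2.
So ω_n = √110.2 = 10.5 rad/s and ζ = 8.651/(2·10.5) = 0.412.
Overshoot: exp(−π·0.412/√(1−0.412²)) = 0.242, i.e. 24.2%.

%OS ≈ 24.2%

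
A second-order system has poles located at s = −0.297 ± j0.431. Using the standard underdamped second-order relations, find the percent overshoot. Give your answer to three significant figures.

The poles are at −σ ± jω_d with σ = 0.297 and ω_d = 0.431, so ω_n = √(σ²+ω_d²) = 0.523 rad/s and ζ = σ/ω_n = 0.567.
Overshoot: exp(−π·0.567/√(1−0.567²)) = 0.115, i.e. 11.5%.

%OS ≈ 11.5%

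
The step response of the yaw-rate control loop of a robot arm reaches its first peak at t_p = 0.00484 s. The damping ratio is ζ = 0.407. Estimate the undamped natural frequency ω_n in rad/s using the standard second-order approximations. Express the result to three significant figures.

Peak time t_p = π/ω_d, so ω_d = π/t_p = π/0.00484 = 649 rad/s.
ω_n = ω_d/√(1−ζ²) = 649/√0.834 = 711 rad/s.

ω_n ≈ 711 rad/s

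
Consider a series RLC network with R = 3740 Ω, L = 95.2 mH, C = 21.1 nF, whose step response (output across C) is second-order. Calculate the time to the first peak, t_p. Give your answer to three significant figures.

t_p ≈ 0.000297 s

For a series RLC circuit (capacitor voltage as output), ω_n = 1/√(LC) = 1/√(95.2 mH · 21.1 nF) = 22300 rad/s.
ζ = (R/2)·√(C/L) = (3740/2)·√(21.1 nF/95.2 mH) = 0.880.
ω_d = 22300·√(1 − 0.880²) = 10600 rad/s. t_p = π/ω_d = 0.000297 s.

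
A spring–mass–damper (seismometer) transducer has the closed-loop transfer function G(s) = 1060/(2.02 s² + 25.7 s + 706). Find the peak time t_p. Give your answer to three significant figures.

t_p ≈ 0.179 s

Dividing through by 2.02: denominator becomes s² + 12.72 s + 349.5.
So ω_n = √349.5 = 18.7 rad/s and ζ = 12.72/(2·18.7) = 0.340.
ω_d = ω_n√(1−ζ²) = 17.6 rad/s. t_p = π/ω_d = 0.179 s.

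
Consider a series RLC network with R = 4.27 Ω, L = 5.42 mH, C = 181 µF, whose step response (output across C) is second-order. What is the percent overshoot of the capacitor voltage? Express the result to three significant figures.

For a series RLC circuit (capacitor voltage as output), ω_n = 1/√(LC) = 1/√(5.42 mH · 181 µF) = 1010 rad/s.
ζ = (R/2)·√(C/L) = (4.27/2)·√(181 µF/5.42 mH) = 0.390.
%OS = 100 e^{−πζ/√(1−ζ²)} with ζ = 0.390 gives 26.4%.

%OS ≈ 26.4%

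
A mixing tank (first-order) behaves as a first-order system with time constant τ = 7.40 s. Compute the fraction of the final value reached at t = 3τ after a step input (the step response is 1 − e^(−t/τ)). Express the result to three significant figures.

y/y_∞ ≈ 0.950

y(t)/y_∞ = 1 − e^(−t/τ) = 1 − e^(−3) = 1 − e^(−3.00) = 0.950.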